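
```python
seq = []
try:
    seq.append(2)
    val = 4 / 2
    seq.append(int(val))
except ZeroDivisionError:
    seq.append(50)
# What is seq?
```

Step-by-step execution trace:
1. try: `seq.append(2)` → seq = [2].
2. `val = 4 / 2` → val = 2.0. No exception raised.
3. `seq.append(int(val))` → seq = [2, 2].
4. `except ZeroDivisionError` is skipped (no exception was raised).
Result: [2, 2]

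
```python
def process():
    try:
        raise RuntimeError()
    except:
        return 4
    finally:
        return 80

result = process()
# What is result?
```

Step-by-step execution trace:
1. `process()` enters try: `raise RuntimeError()` raises RuntimeError.
2. bare `except` matches → `return 4` sets pending return value 4.
3. Before returning, `finally: return 80` runs and overrides the pending return.
4. process() returns 80 → result = 80.
Result: 80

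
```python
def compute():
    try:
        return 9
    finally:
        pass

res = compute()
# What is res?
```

Step-by-step execution trace:
1. `compute()` enters try: `return 9` sets pending return value 9.
2. Before returning, `finally: pass` runs (no effect).
3. compute() returns 9 → res = 9.
Result: 9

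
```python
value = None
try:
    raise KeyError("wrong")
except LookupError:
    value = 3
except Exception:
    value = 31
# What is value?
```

Step-by-step execution trace:
1. `raise KeyError(...)` raises KeyError.
2. `except LookupError` matches (KeyError is a subclass of LookupError) → value = 3.
3. `except Exception` is not reached.
Result: 3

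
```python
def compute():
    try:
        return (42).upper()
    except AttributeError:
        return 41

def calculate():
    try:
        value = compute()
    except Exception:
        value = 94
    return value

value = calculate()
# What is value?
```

Step-by-step execution trace:
1. `calculate()` calls `compute()`.
2. In compute: `(42).upper()` raises AttributeError; `except AttributeError` catches it → returns 41.
3. In calculate: `value = compute()` → value = 41. No exception reaches calculate.
4. `except Exception` is skipped; calculate returns 41.
5. value = 41.
Result: 41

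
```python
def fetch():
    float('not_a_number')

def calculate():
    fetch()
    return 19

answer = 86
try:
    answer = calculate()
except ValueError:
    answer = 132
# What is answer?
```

Step-by-step execution trace:
1. answer starts at 86.
2. try: `calculate()` calls `fetch()`.
3. `fetch()` evaluates `float('not_a_number')`, which raises ValueError; it propagates through calculate (uncaught).
4. `return 19` in calculate is not reached; the assignment to answer does not complete.
5. `except ValueError` matches → answer = 132.
Result: 132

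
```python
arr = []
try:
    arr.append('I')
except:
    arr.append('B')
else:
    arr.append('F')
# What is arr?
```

Step-by-step execution trace:
1. try: `arr.append('I')` → arr = ['I']. No exception raised.
2. `except` is skipped.
3. `else` runs (try completed without exception): `arr.append('F')` → arr = ['I', 'F'].
Result: ['I', 'F']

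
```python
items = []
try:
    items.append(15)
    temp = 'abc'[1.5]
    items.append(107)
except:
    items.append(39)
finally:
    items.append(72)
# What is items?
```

Step-by-step execution trace:
1. try: `items.append(15)` → items = [15].
2. `temp = 'abc'[1.5]` raises TypeError; `items.append(107)` is not reached.
3. bare `except` matches → `items.append(39)` → items = [15, 39].
4. finally always runs: `items.append(72)` → items = [15, 39, 72].
Result: [15, 39, 72]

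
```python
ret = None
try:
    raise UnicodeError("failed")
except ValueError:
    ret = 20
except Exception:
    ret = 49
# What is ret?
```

Step-by-step execution trace:
1. `raise UnicodeError(...)` raises UnicodeError.
2. `except ValueError` matches (UnicodeError is a subclass of ValueError) → ret = 20.
3. `except Exception` is not reached.
Result: 20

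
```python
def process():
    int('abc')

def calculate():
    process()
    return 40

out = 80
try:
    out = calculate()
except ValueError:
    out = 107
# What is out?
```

Step-by-step execution trace:
1. out starts at 80.
2. try: `calculate()` calls `process()`.
3. `process()` evaluates `int('abc')`, which raises ValueError; it propagates through calculate (uncaught).
4. `return 40` in calculate is not reached; the assignment to out does not complete.
5. `except ValueError` matches → out = 107.
Result: 107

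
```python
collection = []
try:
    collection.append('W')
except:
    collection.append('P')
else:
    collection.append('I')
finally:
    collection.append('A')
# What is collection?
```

Step-by-step execution trace:
1. try: `collection.append('W')` → collection = ['W']. No exception raised.
2. `except` is skipped.
3. `else` runs: `collection.append('I')` → collection = ['W', 'I'].
4. `finally` always runs: `collection.append('A')` → collection = ['W', 'I', 'A'].
Result: ['W', 'I', 'A']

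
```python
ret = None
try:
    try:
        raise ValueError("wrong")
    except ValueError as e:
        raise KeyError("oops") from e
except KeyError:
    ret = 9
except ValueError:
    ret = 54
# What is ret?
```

Step-by-step execution trace:
1. Inner try raises ValueError; inner `except ValueError as e` catches it.
2. `raise KeyError(...) from e` raises KeyError (ValueError is attached as __cause__, but only KeyError is active).
3. Outer `except KeyError` matches → ret = 9.
4. `except ValueError` is not reached.
Result: 9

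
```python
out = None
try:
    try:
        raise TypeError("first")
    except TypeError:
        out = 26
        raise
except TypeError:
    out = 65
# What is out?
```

Step-by-step execution trace:
1. Inner try: `raise TypeError("first")` raises TypeError.
2. Inner `except TypeError` matches → out = 26.
3. bare `raise` re-raises the same TypeError.
4. Outer `except TypeError` matches → out = 65.
Result: 65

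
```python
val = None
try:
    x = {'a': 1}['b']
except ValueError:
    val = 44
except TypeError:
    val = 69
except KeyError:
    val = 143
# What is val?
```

Step-by-step execution trace:
1. `x = {'a': 1}['b']` raises KeyError.
2. `except ValueError` does not match KeyError; skipped.
3. `except TypeError` does not match KeyError; skipped.
4. `except KeyError` matches → val = 143.
Result: 143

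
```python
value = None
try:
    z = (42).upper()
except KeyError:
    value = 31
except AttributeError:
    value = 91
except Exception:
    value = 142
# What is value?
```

Step-by-step execution trace:
1. `z = (42).upper()` raises AttributeError.
2. `except KeyError` does not match AttributeError; skipped.
3. `except AttributeError` matches → value = 91.
4. Remaining except clauses are skipped.
Result: 91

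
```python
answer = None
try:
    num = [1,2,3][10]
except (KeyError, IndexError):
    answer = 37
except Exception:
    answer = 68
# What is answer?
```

Step-by-step execution trace:
1. `num = [1,2,3][10]` raises IndexError.
2. `except (KeyError, IndexError)` matches (IndexError is in the tuple) → answer = 37.
3. `except Exception` is not reached.
Result: 37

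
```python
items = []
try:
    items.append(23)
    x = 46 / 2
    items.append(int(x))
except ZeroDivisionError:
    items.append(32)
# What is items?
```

Step-by-step execution trace:
1. try: `items.append(23)` → items = [23].
2. `x = 46 / 2` → x = 23.0. No exception raised.
3. `items.append(int(x))` → items = [23, 23].
4. `except ZeroDivisionError` is skipped (no exception was raised).
Result: [23, 23]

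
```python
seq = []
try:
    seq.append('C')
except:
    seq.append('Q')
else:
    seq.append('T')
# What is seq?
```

Step-by-step execution trace:
1. try: `seq.append('C')` → seq = ['C']. No exception raised.
2. `except` is skipped.
3. `else` runs (try completed without exception): `seq.append('T')` → seq = ['C', 'T'].
Result: ['C', 'T']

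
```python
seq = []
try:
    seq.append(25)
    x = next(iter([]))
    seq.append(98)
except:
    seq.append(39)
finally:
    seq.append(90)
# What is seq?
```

Step-by-step execution trace:
1. try: `seq.append(25)` → seq = [25].
2. `x = next(iter([]))` raises StopIteration; `seq.append(98)` is not reached.
3. bare `except` matches → `seq.append(39)` → seq = [25, 39].
4. finally always runs: `seq.append(90)` → seq = [25, 39, 90].
Result: [25, 39, 90]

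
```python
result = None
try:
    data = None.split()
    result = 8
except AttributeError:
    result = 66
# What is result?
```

Step-by-step execution trace:
1. `data = None.split()` raises AttributeError.
2. `result = 8` is not reached.
3. `except AttributeError` matches → result = 66.
Result: 66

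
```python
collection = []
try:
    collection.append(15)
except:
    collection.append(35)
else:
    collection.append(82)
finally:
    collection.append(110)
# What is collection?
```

Step-by-step execution trace:
1. try: `collection.append(15)` → collection = [15]. No exception raised.
2. `except` is skipped.
3. `else` runs: `collection.append(82)` → collection = [15, 82].
4. `finally` always runs: `collection.append(110)` → collection = [15, 82, 110].
Result: [15, 82, 110]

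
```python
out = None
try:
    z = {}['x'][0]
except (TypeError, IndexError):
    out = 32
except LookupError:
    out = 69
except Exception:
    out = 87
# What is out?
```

Step-by-step execution trace:
1. `z = {}['x'][0]` raises KeyError.
2. `except (TypeError, IndexError)` does not match KeyError; skipped.
3. `except LookupError` matches (KeyError is a subclass of LookupError) → out = 69.
4. `except Exception` is not reached.
Result: 69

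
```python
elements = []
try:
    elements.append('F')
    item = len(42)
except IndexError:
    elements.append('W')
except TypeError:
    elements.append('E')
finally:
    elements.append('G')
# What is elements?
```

Step-by-step execution trace:
1. try: `elements.append('F')` → elements = ['F'].
2. `item = len(42)` raises TypeError.
3. `except IndexError` does not match TypeError; skipped.
4. `except TypeError` matches → `elements.append('E')` → elements = ['F', 'E'].
5. finally always runs: `elements.append('G')` → elements = ['F', 'E', 'G'].
Result: ['F', 'E', 'G']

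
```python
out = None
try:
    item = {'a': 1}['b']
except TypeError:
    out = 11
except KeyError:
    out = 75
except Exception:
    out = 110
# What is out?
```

Step-by-step execution trace:
1. `item = {'a': 1}['b']` raises KeyError.
2. `except TypeError` does not match KeyError; skipped.
3. `except KeyError` matches → out = 75.
4. Remaining except clauses are skipped.
Result: 75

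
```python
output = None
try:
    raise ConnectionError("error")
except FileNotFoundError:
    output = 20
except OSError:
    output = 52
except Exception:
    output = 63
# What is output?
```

Step-by-step execution trace:
1. `raise ConnectionError(...)` raises ConnectionError.
2. `except FileNotFoundError` does not match (ConnectionError is not a subclass of FileNotFoundError); skipped.
3. `except OSError` matches (ConnectionError is a subclass of OSError) → output = 52.
4. `except Exception` is not reached.
Result: 52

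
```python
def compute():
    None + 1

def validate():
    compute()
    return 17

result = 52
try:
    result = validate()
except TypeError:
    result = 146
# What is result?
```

Step-by-step execution trace:
1. result starts at 52.
2. try: `validate()` calls `compute()`.
3. `compute()` evaluates `None + 1`, which raises TypeError; it propagates through validate (uncaught).
4. `return 17` in validate is not reached; the assignment to result does not complete.
5. `except TypeError` matches → result = 146.
Result: 146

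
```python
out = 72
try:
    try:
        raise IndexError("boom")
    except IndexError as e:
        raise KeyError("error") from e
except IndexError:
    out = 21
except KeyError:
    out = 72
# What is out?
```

Step-by-step execution trace:
1. Inner try raises IndexError; inner `except IndexError as e` catches it.
2. `raise KeyError(...) from e` raises KeyError (IndexError is attached as __cause__, but only KeyError is active).
3. Outer `except IndexError` does not match KeyError; skipped.
4. Outer `except KeyError` matches → out = 72.
Result: 72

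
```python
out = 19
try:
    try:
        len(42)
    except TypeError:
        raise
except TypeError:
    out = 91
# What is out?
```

Step-by-step execution trace:
1. Inner try: `len(42)` raises TypeError.
2. Inner `except TypeError` matches; bare `raise` re-raises the same TypeError.
3. Outer `except TypeError` matches → out = 91.
Result: 91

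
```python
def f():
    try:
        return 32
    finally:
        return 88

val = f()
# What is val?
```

Step-by-step execution trace:
1. `f()` enters try: `return 32` sets pending return value 32.
2. Before returning, `finally: return 88` runs and overrides the pending return.
3. f() returns 88 → val = 88.
Result: 88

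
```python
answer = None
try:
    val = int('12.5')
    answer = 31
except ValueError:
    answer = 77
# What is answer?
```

Step-by-step execution trace:
1. `val = int('12.5')` raises ValueError.
2. `answer = 31` is not reached.
3. `except ValueError` matches → answer = 77.
Result: 77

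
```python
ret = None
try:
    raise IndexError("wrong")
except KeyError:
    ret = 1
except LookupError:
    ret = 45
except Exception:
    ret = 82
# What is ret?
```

Step-by-step execution trace:
1. `raise IndexError(...)` raises IndexError.
2. `except KeyError` does not match (IndexError is not a subclass of KeyError); skipped.
3. `except LookupError` matches (IndexError is a subclass of LookupError) → ret = 45.
4. `except Exception` is not reached.
Result: 45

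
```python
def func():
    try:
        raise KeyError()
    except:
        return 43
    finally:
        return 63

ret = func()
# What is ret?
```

Step-by-step execution trace:
1. `func()` enters try: `raise KeyError()` raises KeyError.
2. bare `except` matches → `return 43` sets pending return value 43.
3. Before returning, `finally: return 63` runs and overrides the pending return.
4. func() returns 63 → ret = 63.
Result: 63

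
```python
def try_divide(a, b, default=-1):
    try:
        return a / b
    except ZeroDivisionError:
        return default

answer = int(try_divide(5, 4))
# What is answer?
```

Step-by-step execution trace:
1. `try_divide(5, 4)` enters try: `return 5 / 4` → returns 1.25. No exception raised.
2. `except ZeroDivisionError` is skipped.
3. `int(1.25)` → 1 → answer = 1.
Result: 1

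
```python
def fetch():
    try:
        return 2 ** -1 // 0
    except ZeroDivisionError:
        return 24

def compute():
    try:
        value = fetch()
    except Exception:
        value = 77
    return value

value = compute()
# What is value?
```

Step-by-step execution trace:
1. `compute()` calls `fetch()`.
2. In fetch: `2 ** -1 // 0` raises ZeroDivisionError; `except ZeroDivisionError` catches it → returns 24.
3. In compute: `value = fetch()` → value = 24. No exception reaches compute.
4. `except Exception` is skipped; compute returns 24.
5. value = 24.
Result: 24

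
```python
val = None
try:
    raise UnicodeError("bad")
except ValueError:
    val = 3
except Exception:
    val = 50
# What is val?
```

Step-by-step execution trace:
1. `raise UnicodeError(...)` raises UnicodeError.
2. `except ValueError` matches (UnicodeError is a subclass of ValueError) → val = 3.
3. `except Exception` is not reached.
Result: 3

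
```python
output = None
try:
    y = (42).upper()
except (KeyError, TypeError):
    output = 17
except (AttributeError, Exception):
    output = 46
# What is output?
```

Step-by-step execution trace:
1. `y = (42).upper()` raises AttributeError.
2. `except (KeyError, TypeError)` does not match AttributeError; skipped.
3. `except (AttributeError, Exception)` matches (AttributeError is in the tuple) → output = 46.
Result: 46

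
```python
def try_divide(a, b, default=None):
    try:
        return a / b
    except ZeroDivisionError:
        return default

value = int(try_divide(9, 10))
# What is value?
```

Step-by-step execution trace:
1. `try_divide(9, 10)` enters try: `return 9 / 10` → returns 0.9. No exception raised.
2. `except ZeroDivisionError` is skipped.
3. `int(0.9)` → 0 → value = 0.
Result: 0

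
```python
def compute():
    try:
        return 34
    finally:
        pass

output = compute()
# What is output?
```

Step-by-step execution trace:
1. `compute()` enters try: `return 34` sets pending return value 34.
2. Before returning, `finally: pass` runs (no effect).
3. compute() returns 34 → output = 34.
Result: 34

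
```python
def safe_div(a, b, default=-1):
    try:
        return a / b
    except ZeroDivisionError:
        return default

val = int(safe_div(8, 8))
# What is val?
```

Step-by-step execution trace:
1. `safe_div(8, 8)` enters try: `return 8 / 8` → returns 1.0. No exception raised.
2. `except ZeroDivisionError` is skipped.
3. `int(1.0)` → 1 → val = 1.
Result: 1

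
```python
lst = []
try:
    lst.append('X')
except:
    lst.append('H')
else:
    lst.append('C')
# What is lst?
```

Step-by-step execution trace:
1. try: `lst.append('X')` → lst = ['X']. No exception raised.
2. `except` is skipped.
3. `else` runs (try completed without exception): `lst.append('C')` → lst = ['X', 'C'].
Result: ['X', 'C']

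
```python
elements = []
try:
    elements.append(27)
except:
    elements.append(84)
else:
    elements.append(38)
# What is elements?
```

Step-by-step execution trace:
1. try: `elements.append(27)` → elements = [27]. No exception raised.
2. `except` is skipped.
3. `else` runs (try completed without exception): `elements.append(38)` → elements = [27, 38].
Result: [27, 38]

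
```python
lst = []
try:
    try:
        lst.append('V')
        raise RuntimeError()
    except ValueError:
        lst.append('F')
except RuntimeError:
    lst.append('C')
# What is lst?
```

Step-by-step execution trace:
1. Inner try: `lst.append('V')` → lst = ['V'].
2. `raise RuntimeError()` raises RuntimeError.
3. Inner `except ValueError` does not match RuntimeError; exception propagates to outer try.
4. Outer `except RuntimeError` matches → `lst.append('C')` → lst = ['V', 'C'].
Result: ['V', 'C']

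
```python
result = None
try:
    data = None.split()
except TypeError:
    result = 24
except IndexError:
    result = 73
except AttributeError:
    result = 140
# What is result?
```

Step-by-step execution trace:
1. `data = None.split()` raises AttributeError.
2. `except TypeError` does not match AttributeError; skipped.
3. `except IndexError` does not match AttributeError; skipped.
4. `except AttributeError` matches → result = 140.
Result: 140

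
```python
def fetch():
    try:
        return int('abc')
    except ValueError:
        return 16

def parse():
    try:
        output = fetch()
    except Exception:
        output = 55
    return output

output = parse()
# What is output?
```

Step-by-step execution trace:
1. `parse()` calls `fetch()`.
2. In fetch: `int('abc')` raises ValueError; `except ValueError` catches it → returns 16.
3. In parse: `output = fetch()` → output = 16. No exception reaches parse.
4. `except Exception` is skipped; parse returns 16.
5. output = 16.
Result: 16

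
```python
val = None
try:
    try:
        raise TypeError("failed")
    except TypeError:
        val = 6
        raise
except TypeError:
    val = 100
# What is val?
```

Step-by-step execution trace:
1. Inner try: `raise TypeError("failed")` raises TypeError.
2. Inner `except TypeError` matches → val = 6.
3. bare `raise` re-raises the same TypeError.
4. Outer `except TypeError` matches → val = 100.
Result: 100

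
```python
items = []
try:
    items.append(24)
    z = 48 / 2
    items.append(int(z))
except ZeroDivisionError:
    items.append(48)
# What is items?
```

Step-by-step execution trace:
1. try: `items.append(24)` → items = [24].
2. `z = 48 / 2` → z = 24.0. No exception raised.
3. `items.append(int(z))` → items = [24, 24].
4. `except ZeroDivisionError` is skipped (no exception was raised).
Result: [24, 24]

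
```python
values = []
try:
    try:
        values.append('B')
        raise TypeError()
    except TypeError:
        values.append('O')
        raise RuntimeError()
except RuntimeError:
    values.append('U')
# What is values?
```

Step-by-step execution trace:
1. Inner try: `values.append('B')` → values = ['B'].
2. `raise TypeError()` raises TypeError.
3. Inner `except TypeError` matches → `values.append('O')` → values = ['B', 'O'].
4. `raise RuntimeError()` raises RuntimeError; propagates to outer try.
5. Outer `except RuntimeError` matches → `values.append('U')` → values = ['B', 'O', 'U'].
Result: ['B', 'O', 'U']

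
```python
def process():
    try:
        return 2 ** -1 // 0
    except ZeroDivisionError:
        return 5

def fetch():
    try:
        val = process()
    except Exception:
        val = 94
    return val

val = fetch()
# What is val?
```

Step-by-step execution trace:
1. `fetch()` calls `process()`.
2. In process: `2 ** -1 // 0` raises ZeroDivisionError; `except ZeroDivisionError` catches it → returns 5.
3. In fetch: `val = process()` → val = 5. No exception reaches fetch.
4. `except Exception` is skipped; fetch returns 5.
5. val = 5.
Result: 5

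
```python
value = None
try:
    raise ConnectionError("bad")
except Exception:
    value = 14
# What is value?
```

Step-by-step execution trace:
1. `raise ConnectionError(...)` raises ConnectionError.
2. `except Exception` matches (ConnectionError is a subclass of Exception) → value = 14.
Result: 14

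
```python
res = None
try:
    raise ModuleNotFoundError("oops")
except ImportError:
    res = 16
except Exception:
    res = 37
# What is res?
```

Step-by-step execution trace:
1. `raise ModuleNotFoundError(...)` raises ModuleNotFoundError.
2. `except ImportError` matches (ModuleNotFoundError is a subclass of ImportError) → res = 16.
3. `except Exception` is not reached.
Result: 16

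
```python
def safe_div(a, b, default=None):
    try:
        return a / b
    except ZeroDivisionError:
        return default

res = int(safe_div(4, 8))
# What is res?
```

Step-by-step execution trace:
1. `safe_div(4, 8)` enters try: `return 4 / 8` → returns 0.5. No exception raised.
2. `except ZeroDivisionError` is skipped.
3. `int(0.5)` → 0 → res = 0.
Result: 0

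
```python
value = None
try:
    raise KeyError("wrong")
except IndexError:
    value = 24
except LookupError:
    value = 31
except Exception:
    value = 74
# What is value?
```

Step-by-step execution trace:
1. `raise KeyError(...)` raises KeyError.
2. `except IndexError` does not match (KeyError is not a subclass of IndexError); skipped.
3. `except LookupError` matches (KeyError is a subclass of LookupError) → value = 31.
4. `except Exception` is not reached.
Result: 31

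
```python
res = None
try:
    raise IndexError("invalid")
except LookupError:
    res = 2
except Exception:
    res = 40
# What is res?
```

Step-by-step execution trace:
1. `raise IndexError(...)` raises IndexError.
2. `except LookupError` matches (IndexError is a subclass of LookupError) → res = 2.
3. `except Exception` is not reached.
Result: 2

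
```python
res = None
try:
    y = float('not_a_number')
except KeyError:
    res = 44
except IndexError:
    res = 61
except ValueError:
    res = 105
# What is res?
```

Step-by-step execution trace:
1. `y = float('not_a_number')` raises ValueError.
2. `except KeyError` does not match ValueError; skipped.
3. `except IndexError` does not match ValueError; skipped.
4. `except ValueError` matches → res = 105.
Result: 105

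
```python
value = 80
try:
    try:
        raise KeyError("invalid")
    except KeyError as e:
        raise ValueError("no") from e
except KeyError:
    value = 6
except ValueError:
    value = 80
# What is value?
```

Step-by-step execution trace:
1. Inner try raises KeyError; inner `except KeyError as e` catches it.
2. `raise ValueError(...) from e` raises ValueError (KeyError is attached as __cause__, but only ValueError is active).
3. Outer `except KeyError` does not match ValueError; skipped.
4. Outer `except ValueError` matches → value = 80.
Result: 80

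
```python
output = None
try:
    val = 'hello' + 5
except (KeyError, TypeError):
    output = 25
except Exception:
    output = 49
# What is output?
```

Step-by-step execution trace:
1. `val = 'hello' + 5` raises TypeError.
2. `except (KeyError, TypeError)` matches (TypeError is in the tuple) → output = 25.
3. `except Exception` is not reached.
Result: 25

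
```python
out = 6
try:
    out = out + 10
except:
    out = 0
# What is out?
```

Step-by-step execution trace:
1. out starts at 6.
2. try: `out = out + 10` → out = 16. No exception raised.
3. `except` is skipped.
Result: 16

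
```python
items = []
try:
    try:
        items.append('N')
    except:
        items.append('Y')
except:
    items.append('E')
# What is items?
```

Step-by-step execution trace:
1. Inner try: `items.append('N')` → items = ['N']. No exception raised.
2. Inner `except` is skipped.
3. Inner try completes normally; outer `except` is skipped.
Result: ['N']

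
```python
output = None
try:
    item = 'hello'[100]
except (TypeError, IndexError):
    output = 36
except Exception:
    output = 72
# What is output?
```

Step-by-step execution trace:
1. `item = 'hello'[100]` raises IndexError.
2. `except (TypeError, IndexError)` matches (IndexError is in the tuple) → output = 36.
3. `except Exception` is not reached.
Result: 36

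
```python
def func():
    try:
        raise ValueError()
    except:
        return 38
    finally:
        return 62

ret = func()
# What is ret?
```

Step-by-step execution trace:
1. `func()` enters try: `raise ValueError()` raises ValueError.
2. bare `except` matches → `return 38` sets pending return value 38.
3. Before returning, `finally: return 62` runs and overrides the pending return.
4. func() returns 62 → ret = 62.
Result: 62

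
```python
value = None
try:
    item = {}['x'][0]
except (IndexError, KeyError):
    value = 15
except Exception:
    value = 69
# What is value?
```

Step-by-step execution trace:
1. `item = {}['x'][0]` raises KeyError.
2. `except (IndexError, KeyError)` matches (KeyError is in the tuple) → value = 15.
3. `except Exception` is not reached.
Result: 15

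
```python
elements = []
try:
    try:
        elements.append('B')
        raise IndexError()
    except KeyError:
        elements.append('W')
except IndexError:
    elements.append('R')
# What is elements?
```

Step-by-step execution trace:
1. Inner try: `elements.append('B')` → elements = ['B'].
2. `raise IndexError()` raises IndexError.
3. Inner `except KeyError` does not match IndexError; exception propagates to outer try.
4. Outer `except IndexError` matches → `elements.append('R')` → elements = ['B', 'R'].
Result: ['B', 'R']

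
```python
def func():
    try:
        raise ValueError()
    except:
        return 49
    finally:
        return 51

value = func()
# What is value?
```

Step-by-step execution trace:
1. `func()` enters try: `raise ValueError()` raises ValueError.
2. bare `except` matches → `return 49` sets pending return value 49.
3. Before returning, `finally: return 51` runs and overrides the pending return.
4. func() returns 51 → value = 51.
Result: 51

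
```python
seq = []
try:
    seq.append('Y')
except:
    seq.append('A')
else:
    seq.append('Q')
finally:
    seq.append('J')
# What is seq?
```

Step-by-step execution trace:
1. try: `seq.append('Y')` → seq = ['Y']. No exception raised.
2. `except` is skipped.
3. `else` runs: `seq.append('Q')` → seq = ['Y', 'Q'].
4. `finally` always runs: `seq.append('J')` → seq = ['Y', 'Q', 'J'].
Result: ['Y', 'Q', 'J']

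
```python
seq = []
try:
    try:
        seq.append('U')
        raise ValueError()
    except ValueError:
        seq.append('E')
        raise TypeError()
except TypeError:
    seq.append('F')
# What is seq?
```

Step-by-step execution trace:
1. Inner try: `seq.append('U')` → seq = ['U'].
2. `raise ValueError()` raises ValueError.
3. Inner `except ValueError` matches → `seq.append('E')` → seq = ['U', 'E'].
4. `raise TypeError()` raises TypeError; propagates to outer try.
5. Outer `except TypeError` matches → `seq.append('F')` → seq = ['U', 'E', 'F'].
Result: ['U', 'E', 'F']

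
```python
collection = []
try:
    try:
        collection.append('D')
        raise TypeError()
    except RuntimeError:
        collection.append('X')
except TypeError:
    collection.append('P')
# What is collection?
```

Step-by-step execution trace:
1. Inner try: `collection.append('D')` → collection = ['D'].
2. `raise TypeError()` raises TypeError.
3. Inner `except RuntimeError` does not match TypeError; exception propagates to outer try.
4. Outer `except TypeError` matches → `collection.append('P')` → collection = ['D', 'P'].
Result: ['D', 'P']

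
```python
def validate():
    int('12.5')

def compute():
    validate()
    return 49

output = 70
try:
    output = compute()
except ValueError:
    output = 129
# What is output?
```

Step-by-step execution trace:
1. output starts at 70.
2. try: `compute()` calls `validate()`.
3. `validate()` evaluates `int('12.5')`, which raises ValueError; it propagates through compute (uncaught).
4. `return 49` in compute is not reached; the assignment to output does not complete.
5. `except ValueError` matches → output = 129.
Result: 129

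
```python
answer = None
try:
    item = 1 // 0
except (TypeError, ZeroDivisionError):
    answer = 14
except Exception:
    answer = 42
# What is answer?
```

Step-by-step execution trace:
1. `item = 1 // 0` raises ZeroDivisionError.
2. `except (TypeError, ZeroDivisionError)` matches (ZeroDivisionError is in the tuple) → answer = 14.
3. `except Exception` is not reached.
Result: 14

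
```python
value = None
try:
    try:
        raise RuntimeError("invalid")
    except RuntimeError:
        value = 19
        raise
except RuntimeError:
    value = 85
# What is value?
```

Step-by-step execution trace:
1. Inner try: `raise RuntimeError("invalid")` raises RuntimeError.
2. Inner `except RuntimeError` matches → value = 19.
3. bare `raise` re-raises the same RuntimeError.
4. Outer `except RuntimeError` matches → value = 85.
Result: 85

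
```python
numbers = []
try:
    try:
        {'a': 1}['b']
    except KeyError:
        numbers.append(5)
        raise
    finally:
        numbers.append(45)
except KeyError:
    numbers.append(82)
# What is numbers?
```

Step-by-step execution trace:
1. Inner try: `{'a': 1}['b']` raises KeyError.
2. Inner `except KeyError` matches → `numbers.append(5)` → numbers = [5].
3. bare `raise` re-raises KeyError.
4. Inner `finally` runs during unwinding: `numbers.append(45)` → numbers = [5, 45].
5. Outer `except KeyError` matches → `numbers.append(82)` → numbers = [5, 45, 82].
Result: [5, 45, 82]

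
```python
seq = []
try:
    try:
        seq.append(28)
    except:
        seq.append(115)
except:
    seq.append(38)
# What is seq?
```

Step-by-step execution trace:
1. Inner try: `seq.append(28)` → seq = [28]. No exception raised.
2. Inner `except` is skipped.
3. Inner try completes normally; outer `except` is skipped.
Result: [28]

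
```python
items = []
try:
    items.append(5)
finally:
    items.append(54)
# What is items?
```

Step-by-step execution trace:
1. try: `items.append(5)` → items = [5].
2. The try body completes without raising.
3. finally always runs: `items.append(54)` → items = [5, 54].
Result: [5, 54]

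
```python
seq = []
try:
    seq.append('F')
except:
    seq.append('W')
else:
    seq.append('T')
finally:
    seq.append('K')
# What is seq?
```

Step-by-step execution trace:
1. try: `seq.append('F')` → seq = ['F']. No exception raised.
2. `except` is skipped.
3. `else` runs: `seq.append('T')` → seq = ['F', 'T'].
4. `finally` always runs: `seq.append('K')` → seq = ['F', 'T', 'K'].
Result: ['F', 'T', 'K']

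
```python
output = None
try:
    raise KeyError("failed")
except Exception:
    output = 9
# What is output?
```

Step-by-step execution trace:
1. `raise KeyError(...)` raises KeyError.
2. `except Exception` matches (KeyError is a subclass of Exception) → output = 9.
Result: 9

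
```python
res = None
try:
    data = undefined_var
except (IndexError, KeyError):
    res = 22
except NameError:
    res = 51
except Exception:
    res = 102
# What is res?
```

Step-by-step execution trace:
1. `data = undefined_var` raises NameError.
2. `except (IndexError, KeyError)` does not match NameError; skipped.
3. `except NameError` matches (exact type match) → res = 51.
4. `except Exception` is not reached.
Result: 51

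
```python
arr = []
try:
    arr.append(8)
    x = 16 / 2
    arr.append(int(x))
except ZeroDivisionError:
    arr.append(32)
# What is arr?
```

Step-by-step execution trace:
1. try: `arr.append(8)` → arr = [8].
2. `x = 16 / 2` → x = 8.0. No exception raised.
3. `arr.append(int(x))` → arr = [8, 8].
4. `except ZeroDivisionError` is skipped (no exception was raised).
Result: [8, 8]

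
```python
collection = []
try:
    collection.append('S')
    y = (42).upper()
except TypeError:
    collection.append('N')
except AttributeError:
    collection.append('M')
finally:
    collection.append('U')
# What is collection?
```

Step-by-step execution trace:
1. try: `collection.append('S')` → collection = ['S'].
2. `y = (42).upper()` raises AttributeError.
3. `except TypeError` does not match AttributeError; skipped.
4. `except AttributeError` matches → `collection.append('M')` → collection = ['S', 'M'].
5. finally always runs: `collection.append('U')` → collection = ['S', 'M', 'U'].
Result: ['S', 'M', 'U']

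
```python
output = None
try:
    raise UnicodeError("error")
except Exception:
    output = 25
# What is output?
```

Step-by-step execution trace:
1. `raise UnicodeError(...)` raises UnicodeError.
2. `except Exception` matches (UnicodeError is a subclass of Exception) → output = 25.
Result: 25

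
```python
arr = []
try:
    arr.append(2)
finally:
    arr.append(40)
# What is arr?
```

Step-by-step execution trace:
1. try: `arr.append(2)` → arr = [2].
2. The try body completes without raising.
3. finally always runs: `arr.append(40)` → arr = [2, 40].
Result: [2, 40]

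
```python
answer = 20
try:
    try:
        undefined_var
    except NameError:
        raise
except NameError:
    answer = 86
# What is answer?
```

Step-by-step execution trace:
1. Inner try: `undefined_var` raises NameError.
2. Inner `except NameError` matches; bare `raise` re-raises the same NameError.
3. Outer `except NameError` matches → answer = 86.
Result: 86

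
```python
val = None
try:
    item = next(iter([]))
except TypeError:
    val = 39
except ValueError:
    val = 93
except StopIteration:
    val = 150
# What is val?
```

Step-by-step execution trace:
1. `item = next(iter([]))` raises StopIteration.
2. `except TypeError` does not match StopIteration; skipped.
3. `except ValueError` does not match StopIteration; skipped.
4. `except StopIteration` matches → val = 150.
Result: 150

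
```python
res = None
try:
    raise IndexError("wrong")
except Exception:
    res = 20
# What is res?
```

Step-by-step execution trace:
1. `raise IndexError(...)` raises IndexError.
2. `except Exception` matches (IndexError is a subclass of Exception) → res = 20.
Result: 20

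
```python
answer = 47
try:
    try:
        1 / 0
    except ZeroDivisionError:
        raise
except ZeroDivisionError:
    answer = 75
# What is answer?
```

Step-by-step execution trace:
1. Inner try: `1 / 0` raises ZeroDivisionError.
2. Inner `except ZeroDivisionError` matches; bare `raise` re-raises the same ZeroDivisionError.
3. Outer `except ZeroDivisionError` matches → answer = 75.
Result: 75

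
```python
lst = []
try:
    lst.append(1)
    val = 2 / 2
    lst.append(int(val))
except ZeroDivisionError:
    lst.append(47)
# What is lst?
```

Step-by-step execution trace:
1. try: `lst.append(1)` → lst = [1].
2. `val = 2 / 2` → val = 1.0. No exception raised.
3. `lst.append(int(val))` → lst = [1, 1].
4. `except ZeroDivisionError` is skipped (no exception was raised).
Result: [1, 1]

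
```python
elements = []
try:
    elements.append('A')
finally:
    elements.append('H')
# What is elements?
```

Step-by-step execution trace:
1. try: `elements.append('A')` → elements = ['A'].
2. The try body completes without raising.
3. finally always runs: `elements.append('H')` → elements = ['A', 'H'].
Result: ['A', 'H']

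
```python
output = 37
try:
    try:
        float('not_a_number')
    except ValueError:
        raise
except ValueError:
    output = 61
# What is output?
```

Step-by-step execution trace:
1. Inner try: `float('not_a_number')` raises ValueError.
2. Inner `except ValueError` matches; bare `raise` re-raises the same ValueError.
3. Outer `except ValueError` matches → output = 61.
Result: 61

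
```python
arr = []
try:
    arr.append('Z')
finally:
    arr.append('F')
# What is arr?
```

Step-by-step execution trace:
1. try: `arr.append('Z')` → arr = ['Z'].
2. The try body completes without raising.
3. finally always runs: `arr.append('F')` → arr = ['Z', 'F'].
Result: ['Z', 'F']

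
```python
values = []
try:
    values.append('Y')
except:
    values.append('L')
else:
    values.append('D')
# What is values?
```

Step-by-step execution trace:
1. try: `values.append('Y')` → values = ['Y']. No exception raised.
2. `except` is skipped.
3. `else` runs (try completed without exception): `values.append('D')` → values = ['Y', 'D'].
Result: ['Y', 'D']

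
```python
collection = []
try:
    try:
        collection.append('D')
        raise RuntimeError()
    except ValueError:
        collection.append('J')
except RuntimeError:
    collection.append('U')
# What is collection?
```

Step-by-step execution trace:
1. Inner try: `collection.append('D')` → collection = ['D'].
2. `raise RuntimeError()` raises RuntimeError.
3. Inner `except ValueError` does not match RuntimeError; exception propagates to outer try.
4. Outer `except RuntimeError` matches → `collection.append('U')` → collection = ['D', 'U'].
Result: ['D', 'U']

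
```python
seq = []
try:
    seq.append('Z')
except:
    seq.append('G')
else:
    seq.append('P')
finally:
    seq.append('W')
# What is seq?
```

Step-by-step execution trace:
1. try: `seq.append('Z')` → seq = ['Z']. No exception raised.
2. `except` is skipped.
3. `else` runs: `seq.append('P')` → seq = ['Z', 'P'].
4. `finally` always runs: `seq.append('W')` → seq = ['Z', 'P', 'W'].
Result: ['Z', 'P', 'W']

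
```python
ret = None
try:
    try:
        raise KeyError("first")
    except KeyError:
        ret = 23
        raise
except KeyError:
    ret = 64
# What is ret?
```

Step-by-step execution trace:
1. Inner try: `raise KeyError("first")` raises KeyError.
2. Inner `except KeyError` matches → ret = 23.
3. bare `raise` re-raises the same KeyError.
4. Outer `except KeyError` matches → ret = 64.
Result: 64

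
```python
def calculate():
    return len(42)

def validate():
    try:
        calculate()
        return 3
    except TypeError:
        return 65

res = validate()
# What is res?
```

Step-by-step execution trace:
1. `validate()` calls `calculate()`.
2. `calculate()` evaluates `len(42)`, which raises TypeError; it propagates to the caller.
3. `return 3` is not reached.
4. `except TypeError` in validate matches → returns 65.
5. res = 65.
Result: 65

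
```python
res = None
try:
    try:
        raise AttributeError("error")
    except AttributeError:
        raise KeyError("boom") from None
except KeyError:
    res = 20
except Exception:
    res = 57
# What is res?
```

Step-by-step execution trace:
1. Inner try raises AttributeError; inner `except AttributeError` catches it.
2. `raise KeyError(...) from None` raises KeyError (from None suppresses __context__, but the active exception is still KeyError).
3. Outer `except KeyError` matches → res = 20.
4. `except Exception` is not reached.
Result: 20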